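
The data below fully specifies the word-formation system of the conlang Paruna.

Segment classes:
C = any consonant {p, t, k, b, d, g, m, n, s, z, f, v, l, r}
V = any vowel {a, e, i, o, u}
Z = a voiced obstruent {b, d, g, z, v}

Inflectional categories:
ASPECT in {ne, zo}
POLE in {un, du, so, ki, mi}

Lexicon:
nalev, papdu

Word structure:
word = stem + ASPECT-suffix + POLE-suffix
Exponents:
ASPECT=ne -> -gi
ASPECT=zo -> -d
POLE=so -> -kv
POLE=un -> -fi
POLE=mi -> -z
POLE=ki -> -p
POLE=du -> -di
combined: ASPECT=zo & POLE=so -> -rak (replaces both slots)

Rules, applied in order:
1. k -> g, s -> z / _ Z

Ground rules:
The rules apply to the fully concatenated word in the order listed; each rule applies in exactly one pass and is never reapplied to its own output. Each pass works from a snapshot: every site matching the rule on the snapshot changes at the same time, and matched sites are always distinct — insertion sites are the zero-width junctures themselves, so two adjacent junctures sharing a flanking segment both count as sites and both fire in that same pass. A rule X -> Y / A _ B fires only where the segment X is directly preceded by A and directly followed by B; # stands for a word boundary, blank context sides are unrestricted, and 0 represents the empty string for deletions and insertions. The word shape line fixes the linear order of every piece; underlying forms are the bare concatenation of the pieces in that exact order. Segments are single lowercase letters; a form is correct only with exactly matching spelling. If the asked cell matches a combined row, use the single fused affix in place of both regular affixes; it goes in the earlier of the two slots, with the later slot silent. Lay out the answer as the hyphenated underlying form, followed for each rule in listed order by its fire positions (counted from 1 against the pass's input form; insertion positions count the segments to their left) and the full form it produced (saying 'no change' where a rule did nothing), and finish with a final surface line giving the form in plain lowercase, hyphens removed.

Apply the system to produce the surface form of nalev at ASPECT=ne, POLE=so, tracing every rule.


underlying: nalev-gi-kv
1. k -> g, s -> z / _ Z: fires at position(s) 8: nalevgigv
surface: nalevgigv


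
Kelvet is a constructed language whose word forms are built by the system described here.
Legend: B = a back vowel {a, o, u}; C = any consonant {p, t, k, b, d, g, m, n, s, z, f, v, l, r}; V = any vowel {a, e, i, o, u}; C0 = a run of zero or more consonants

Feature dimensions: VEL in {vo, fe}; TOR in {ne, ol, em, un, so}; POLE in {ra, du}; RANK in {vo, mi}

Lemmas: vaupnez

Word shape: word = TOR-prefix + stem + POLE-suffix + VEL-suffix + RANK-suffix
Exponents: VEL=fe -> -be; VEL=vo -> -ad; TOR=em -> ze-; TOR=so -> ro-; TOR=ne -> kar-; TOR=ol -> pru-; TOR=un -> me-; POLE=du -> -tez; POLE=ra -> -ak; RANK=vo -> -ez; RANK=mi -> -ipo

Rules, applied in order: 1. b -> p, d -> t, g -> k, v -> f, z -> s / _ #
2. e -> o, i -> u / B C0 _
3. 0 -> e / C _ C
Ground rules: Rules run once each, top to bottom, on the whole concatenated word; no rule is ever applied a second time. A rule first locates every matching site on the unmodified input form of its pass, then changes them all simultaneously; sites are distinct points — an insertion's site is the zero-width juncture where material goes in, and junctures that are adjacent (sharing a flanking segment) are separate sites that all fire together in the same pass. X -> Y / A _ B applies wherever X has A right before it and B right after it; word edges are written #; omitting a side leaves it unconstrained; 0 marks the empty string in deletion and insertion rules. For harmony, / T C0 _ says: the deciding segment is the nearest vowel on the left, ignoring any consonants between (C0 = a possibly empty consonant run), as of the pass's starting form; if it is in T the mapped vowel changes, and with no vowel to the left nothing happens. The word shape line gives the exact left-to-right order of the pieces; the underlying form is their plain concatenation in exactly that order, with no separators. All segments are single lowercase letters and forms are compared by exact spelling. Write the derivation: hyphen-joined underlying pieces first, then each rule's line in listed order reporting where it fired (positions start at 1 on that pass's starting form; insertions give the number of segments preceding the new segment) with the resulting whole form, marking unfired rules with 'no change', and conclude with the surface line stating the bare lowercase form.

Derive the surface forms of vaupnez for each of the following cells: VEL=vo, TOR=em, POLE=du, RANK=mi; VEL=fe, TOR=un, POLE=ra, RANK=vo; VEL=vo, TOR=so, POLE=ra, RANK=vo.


cell VEL=vo, TOR=em, POLE=du, RANK=mi:
underlying: ze-vaupnez-tez-ad-ipo
1. b -> p, d -> t, g -> k, v -> f, z -> s / _ #: no change
2. e -> o, i -> u / B C0 _: fires at position(s) 8, 15: zevaupnoztezadupo
3. 0 -> e / C _ C: inserts after position(s) 6, 9: zevaupenozetezadupo
surface: zevaupenozetezadupo

cell VEL=fe, TOR=un, POLE=ra, RANK=vo:
underlying: me-vaupnez-ak-be-ez
1. b -> p, d -> t, g -> k, v -> f, z -> s / _ #: fires at position(s) 15: mevaupnezakbees
2. e -> o, i -> u / B C0 _: fires at position(s) 8, 13: mevaupnozakboes
3. 0 -> e / C _ C: inserts after position(s) 6, 11: mevaupenozakeboes
surface: mevaupenozakeboes

cell VEL=vo, TOR=so, POLE=ra, RANK=vo:
underlying: ro-vaupnez-ak-ad-ez
1. b -> p, d -> t, g -> k, v -> f, z -> s / _ #: fires at position(s) 15: rovaupnezakades
2. e -> o, i -> u / B C0 _: fires at position(s) 8, 14: rovaupnozakados
3. 0 -> e / C _ C: inserts after position(s) 6: rovaupenozakados
surface: rovaupenozakados


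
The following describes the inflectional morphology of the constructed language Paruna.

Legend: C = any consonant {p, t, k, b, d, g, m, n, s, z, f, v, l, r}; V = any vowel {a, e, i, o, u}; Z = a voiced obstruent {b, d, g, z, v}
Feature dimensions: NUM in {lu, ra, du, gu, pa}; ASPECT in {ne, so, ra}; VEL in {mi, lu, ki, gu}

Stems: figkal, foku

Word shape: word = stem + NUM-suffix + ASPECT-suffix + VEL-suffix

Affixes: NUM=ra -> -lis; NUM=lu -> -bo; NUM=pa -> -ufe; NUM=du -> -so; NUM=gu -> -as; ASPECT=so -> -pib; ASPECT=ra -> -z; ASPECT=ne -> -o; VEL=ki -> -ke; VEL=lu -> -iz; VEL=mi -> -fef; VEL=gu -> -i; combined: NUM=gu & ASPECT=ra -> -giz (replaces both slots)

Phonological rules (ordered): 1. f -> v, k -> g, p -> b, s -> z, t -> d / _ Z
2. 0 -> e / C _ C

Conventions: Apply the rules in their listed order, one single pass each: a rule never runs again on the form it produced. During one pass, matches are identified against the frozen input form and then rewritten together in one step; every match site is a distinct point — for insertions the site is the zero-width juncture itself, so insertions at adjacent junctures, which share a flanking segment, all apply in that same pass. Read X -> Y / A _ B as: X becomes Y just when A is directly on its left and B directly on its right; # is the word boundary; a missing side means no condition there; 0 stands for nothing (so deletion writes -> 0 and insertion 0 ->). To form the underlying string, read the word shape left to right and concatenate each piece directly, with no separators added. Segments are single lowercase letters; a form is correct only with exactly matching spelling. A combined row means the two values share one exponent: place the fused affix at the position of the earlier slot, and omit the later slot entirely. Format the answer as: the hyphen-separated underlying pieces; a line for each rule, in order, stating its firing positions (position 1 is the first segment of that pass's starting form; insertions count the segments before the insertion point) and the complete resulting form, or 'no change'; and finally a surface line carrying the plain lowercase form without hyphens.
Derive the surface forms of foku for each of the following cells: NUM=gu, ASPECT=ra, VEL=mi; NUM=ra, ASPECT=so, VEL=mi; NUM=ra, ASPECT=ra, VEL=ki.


cell NUM=gu, ASPECT=ra, VEL=mi:
underlying: foku-giz-fef
1. f -> v, k -> g, p -> b, s -> z, t -> d / _ Z: no change
2. 0 -> e / C _ C: inserts after position(s) 7: fokugizefef
surface: fokugizefef

cell NUM=ra, ASPECT=so, VEL=mi:
underlying: foku-lis-pib-fef
1. f -> v, k -> g, p -> b, s -> z, t -> d / _ Z: no change
2. 0 -> e / C _ C: inserts after position(s) 7, 10: fokulisepibefef
surface: fokulisepibefef

cell NUM=ra, ASPECT=ra, VEL=ki:
underlying: foku-lis-z-ke
1. f -> v, k -> g, p -> b, s -> z, t -> d / _ Z: fires at position(s) 7: fokulizzke
2. 0 -> e / C _ C: inserts after position(s) 7, 8: fokulizezeke
surface: fokulizezeke


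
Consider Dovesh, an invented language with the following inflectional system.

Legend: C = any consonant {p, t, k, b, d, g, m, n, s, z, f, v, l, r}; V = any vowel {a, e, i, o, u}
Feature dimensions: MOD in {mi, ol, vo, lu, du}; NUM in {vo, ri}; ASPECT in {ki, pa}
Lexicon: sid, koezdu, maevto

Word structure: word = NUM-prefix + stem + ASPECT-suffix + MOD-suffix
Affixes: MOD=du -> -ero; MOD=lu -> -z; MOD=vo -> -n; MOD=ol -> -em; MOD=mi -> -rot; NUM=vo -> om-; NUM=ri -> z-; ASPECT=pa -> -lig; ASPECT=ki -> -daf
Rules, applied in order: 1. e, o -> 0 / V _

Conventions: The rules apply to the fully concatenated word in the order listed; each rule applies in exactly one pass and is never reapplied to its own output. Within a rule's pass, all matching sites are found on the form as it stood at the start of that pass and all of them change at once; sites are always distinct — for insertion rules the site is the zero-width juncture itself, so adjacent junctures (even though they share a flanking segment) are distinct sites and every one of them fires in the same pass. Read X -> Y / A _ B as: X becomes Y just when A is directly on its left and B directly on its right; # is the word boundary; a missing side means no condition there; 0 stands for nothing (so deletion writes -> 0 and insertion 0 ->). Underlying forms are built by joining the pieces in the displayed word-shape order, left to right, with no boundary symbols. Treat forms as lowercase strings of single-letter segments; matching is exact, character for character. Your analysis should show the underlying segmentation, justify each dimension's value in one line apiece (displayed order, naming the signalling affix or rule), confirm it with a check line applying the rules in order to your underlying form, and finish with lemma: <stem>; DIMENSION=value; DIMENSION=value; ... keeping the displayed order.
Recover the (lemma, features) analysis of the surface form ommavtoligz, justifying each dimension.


underlying: om-maevto-lig-z
MOD=lu - signalled by the affix -z
NUM=vo - signalled by the affix om-
ASPECT=pa - signalled by the affix -lig
check: ommaevtoligz -> ommavtoligz
lemma: maevto; MOD=lu; NUM=vo; ASPECT=pa


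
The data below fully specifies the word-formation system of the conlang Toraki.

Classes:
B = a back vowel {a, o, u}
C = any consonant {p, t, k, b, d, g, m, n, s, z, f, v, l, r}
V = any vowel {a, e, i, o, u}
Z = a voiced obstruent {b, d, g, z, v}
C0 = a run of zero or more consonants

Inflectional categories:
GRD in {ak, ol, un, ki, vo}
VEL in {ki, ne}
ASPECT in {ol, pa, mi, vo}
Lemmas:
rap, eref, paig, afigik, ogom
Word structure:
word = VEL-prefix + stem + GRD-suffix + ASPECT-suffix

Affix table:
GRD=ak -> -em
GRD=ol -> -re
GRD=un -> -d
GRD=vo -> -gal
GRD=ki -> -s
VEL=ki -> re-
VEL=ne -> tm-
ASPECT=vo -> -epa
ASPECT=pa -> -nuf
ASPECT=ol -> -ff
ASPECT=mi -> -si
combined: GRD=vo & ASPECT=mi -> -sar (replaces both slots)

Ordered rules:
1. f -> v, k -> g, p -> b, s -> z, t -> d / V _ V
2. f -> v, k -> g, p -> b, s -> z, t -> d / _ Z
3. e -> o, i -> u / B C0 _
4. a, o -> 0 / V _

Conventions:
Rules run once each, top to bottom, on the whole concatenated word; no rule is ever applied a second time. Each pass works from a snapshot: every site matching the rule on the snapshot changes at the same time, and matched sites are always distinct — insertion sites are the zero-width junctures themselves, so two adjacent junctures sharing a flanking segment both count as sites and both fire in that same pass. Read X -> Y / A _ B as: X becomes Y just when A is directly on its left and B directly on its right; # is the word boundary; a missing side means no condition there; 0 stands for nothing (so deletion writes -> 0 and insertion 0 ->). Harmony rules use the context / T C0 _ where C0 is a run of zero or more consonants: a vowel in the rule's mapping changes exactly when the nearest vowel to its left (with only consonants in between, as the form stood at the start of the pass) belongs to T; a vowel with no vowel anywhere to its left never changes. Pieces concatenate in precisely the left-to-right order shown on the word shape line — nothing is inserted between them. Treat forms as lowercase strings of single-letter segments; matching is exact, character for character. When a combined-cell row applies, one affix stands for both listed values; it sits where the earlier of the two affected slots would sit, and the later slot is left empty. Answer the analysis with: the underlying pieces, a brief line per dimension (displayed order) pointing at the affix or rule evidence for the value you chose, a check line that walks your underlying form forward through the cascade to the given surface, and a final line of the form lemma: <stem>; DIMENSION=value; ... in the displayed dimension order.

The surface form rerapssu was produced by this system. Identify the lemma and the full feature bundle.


underlying: re-rap-s-si
GRD=ki - signalled by the affix -s
VEL=ki - signalled by the affix re-
ASPECT=mi - signalled by the affix -si
check: rerapssi -> rerapssi -> rerapssi -> rerapssu -> rerapssu
lemma: rap; GRD=ki; VEL=ki; ASPECT=mi


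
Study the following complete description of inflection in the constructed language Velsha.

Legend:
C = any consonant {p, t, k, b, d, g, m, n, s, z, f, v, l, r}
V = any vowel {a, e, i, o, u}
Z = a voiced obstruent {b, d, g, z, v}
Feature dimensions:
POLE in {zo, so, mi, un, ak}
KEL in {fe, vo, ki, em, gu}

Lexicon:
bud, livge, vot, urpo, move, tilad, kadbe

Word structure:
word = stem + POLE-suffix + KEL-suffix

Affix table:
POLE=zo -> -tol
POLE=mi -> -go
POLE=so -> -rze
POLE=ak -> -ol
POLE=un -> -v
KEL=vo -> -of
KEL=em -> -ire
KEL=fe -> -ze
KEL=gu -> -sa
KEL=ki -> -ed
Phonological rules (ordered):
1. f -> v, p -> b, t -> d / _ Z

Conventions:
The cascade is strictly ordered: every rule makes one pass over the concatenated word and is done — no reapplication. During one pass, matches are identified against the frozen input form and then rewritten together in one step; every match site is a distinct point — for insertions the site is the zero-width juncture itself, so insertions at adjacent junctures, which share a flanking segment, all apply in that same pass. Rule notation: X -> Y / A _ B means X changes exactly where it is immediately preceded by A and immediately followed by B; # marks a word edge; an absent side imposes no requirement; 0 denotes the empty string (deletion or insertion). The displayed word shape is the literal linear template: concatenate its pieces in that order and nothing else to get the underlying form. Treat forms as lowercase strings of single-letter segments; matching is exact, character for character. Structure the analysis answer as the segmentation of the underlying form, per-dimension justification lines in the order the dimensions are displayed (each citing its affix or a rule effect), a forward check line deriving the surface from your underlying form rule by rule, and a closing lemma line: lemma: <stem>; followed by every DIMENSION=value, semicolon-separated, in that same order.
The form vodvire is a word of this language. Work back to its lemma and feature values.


underlying: vot-v-ire
POLE=un - signalled by the affix -v
KEL=em - signalled by the affix -ire
check: votvire -> vodvire
lemma: vot; POLE=un; KEL=em


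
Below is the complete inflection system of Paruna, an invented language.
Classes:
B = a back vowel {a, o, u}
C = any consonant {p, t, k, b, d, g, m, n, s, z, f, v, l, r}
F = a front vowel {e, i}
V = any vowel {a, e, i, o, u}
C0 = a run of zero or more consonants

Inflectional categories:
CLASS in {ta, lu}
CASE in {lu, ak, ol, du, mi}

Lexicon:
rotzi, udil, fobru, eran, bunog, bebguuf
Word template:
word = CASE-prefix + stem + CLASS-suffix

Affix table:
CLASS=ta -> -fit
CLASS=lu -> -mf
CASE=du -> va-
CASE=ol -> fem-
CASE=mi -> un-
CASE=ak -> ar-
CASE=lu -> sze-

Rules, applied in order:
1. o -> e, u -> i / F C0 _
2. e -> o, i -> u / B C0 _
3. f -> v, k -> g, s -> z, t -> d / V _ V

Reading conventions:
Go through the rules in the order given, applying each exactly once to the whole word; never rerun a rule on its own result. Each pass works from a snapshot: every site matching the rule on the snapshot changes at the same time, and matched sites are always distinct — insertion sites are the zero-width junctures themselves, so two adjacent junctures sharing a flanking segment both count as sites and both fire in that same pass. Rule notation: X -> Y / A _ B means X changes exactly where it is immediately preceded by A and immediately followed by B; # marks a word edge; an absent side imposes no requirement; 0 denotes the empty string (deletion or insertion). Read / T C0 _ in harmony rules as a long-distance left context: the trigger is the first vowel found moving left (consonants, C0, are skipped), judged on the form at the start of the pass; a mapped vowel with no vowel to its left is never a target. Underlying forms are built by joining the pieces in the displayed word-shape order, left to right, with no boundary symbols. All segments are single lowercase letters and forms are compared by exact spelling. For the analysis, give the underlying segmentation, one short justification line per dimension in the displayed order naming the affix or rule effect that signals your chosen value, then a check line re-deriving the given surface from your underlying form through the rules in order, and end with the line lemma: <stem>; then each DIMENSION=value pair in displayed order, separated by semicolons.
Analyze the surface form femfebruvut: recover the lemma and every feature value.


underlying: fem-fobru-fit
CLASS=ta - signalled by the affix -fit
CASE=ol - signalled by the affix fem-
check: femfobrufit -> femfebrufit -> femfebrufut -> femfebruvut
lemma: fobru; CLASS=ta; CASE=ol


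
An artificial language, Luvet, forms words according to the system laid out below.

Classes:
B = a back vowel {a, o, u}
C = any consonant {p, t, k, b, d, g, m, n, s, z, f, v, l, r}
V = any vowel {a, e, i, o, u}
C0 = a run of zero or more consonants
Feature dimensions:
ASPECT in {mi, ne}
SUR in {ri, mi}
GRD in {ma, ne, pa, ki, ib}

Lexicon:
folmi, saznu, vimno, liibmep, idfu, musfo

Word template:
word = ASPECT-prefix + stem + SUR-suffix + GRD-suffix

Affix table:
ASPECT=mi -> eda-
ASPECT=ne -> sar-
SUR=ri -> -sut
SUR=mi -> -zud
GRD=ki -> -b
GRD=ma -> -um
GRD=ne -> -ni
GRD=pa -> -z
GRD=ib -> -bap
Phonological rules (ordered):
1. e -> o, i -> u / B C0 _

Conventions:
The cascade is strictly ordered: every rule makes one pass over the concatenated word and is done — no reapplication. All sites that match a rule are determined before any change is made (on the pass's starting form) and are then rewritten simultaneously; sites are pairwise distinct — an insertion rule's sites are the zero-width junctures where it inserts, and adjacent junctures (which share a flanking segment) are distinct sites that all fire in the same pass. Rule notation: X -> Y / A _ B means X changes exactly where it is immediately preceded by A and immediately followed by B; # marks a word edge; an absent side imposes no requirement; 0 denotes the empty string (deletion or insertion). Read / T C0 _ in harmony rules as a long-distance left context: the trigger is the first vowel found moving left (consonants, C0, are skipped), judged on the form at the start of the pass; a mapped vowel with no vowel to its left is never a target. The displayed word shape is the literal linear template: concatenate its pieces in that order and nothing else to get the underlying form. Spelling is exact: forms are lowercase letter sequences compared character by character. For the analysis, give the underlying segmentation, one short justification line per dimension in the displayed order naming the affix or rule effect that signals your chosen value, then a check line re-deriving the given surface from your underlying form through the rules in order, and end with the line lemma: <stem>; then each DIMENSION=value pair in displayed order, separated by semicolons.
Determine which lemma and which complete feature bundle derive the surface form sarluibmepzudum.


underlying: sar-liibmep-zud-um
ASPECT=ne - signalled by the affix sar-
SUR=mi - signalled by the affix -zud
GRD=ma - signalled by the affix -um
check: sarliibmepzudum -> sarluibmepzudum
lemma: liibmep; ASPECT=ne; SUR=mi; GRD=ma


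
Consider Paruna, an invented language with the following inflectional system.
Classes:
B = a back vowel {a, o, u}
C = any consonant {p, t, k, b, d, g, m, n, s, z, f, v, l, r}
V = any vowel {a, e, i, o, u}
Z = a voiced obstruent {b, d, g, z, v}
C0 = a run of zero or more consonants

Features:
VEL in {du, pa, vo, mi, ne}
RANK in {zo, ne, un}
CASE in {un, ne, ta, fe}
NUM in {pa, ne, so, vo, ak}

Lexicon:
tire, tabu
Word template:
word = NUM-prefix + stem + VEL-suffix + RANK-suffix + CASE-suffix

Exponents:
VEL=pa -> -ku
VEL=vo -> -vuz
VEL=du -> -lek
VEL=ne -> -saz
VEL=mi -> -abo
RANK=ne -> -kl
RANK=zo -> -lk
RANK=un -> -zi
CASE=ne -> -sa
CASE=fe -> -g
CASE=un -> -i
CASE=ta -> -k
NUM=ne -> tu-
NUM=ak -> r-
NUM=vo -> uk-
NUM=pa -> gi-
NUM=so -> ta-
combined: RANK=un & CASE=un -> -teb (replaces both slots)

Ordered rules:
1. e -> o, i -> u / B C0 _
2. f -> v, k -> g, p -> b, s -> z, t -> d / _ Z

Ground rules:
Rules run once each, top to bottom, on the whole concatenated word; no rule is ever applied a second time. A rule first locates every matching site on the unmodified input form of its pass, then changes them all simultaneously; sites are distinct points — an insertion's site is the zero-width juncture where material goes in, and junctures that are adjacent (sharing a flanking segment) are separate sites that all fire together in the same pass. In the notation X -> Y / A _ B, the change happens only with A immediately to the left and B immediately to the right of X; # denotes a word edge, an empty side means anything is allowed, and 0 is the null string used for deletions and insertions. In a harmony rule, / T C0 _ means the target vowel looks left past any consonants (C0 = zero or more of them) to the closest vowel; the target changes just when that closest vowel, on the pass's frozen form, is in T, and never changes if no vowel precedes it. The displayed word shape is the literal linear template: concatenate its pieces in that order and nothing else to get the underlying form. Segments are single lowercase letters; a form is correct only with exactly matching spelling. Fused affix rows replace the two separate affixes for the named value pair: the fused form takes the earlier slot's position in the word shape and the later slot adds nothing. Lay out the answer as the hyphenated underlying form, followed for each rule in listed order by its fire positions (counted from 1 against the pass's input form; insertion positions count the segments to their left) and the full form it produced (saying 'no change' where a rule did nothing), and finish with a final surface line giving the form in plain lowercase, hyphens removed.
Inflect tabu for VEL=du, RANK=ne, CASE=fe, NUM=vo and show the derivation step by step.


underlying: uk-tabu-lek-kl-g
1. e -> o, i -> u / B C0 _: fires at position(s) 8: uktabulokklg
2. f -> v, k -> g, p -> b, s -> z, t -> d / _ Z: no change
surface: uktabulokklg


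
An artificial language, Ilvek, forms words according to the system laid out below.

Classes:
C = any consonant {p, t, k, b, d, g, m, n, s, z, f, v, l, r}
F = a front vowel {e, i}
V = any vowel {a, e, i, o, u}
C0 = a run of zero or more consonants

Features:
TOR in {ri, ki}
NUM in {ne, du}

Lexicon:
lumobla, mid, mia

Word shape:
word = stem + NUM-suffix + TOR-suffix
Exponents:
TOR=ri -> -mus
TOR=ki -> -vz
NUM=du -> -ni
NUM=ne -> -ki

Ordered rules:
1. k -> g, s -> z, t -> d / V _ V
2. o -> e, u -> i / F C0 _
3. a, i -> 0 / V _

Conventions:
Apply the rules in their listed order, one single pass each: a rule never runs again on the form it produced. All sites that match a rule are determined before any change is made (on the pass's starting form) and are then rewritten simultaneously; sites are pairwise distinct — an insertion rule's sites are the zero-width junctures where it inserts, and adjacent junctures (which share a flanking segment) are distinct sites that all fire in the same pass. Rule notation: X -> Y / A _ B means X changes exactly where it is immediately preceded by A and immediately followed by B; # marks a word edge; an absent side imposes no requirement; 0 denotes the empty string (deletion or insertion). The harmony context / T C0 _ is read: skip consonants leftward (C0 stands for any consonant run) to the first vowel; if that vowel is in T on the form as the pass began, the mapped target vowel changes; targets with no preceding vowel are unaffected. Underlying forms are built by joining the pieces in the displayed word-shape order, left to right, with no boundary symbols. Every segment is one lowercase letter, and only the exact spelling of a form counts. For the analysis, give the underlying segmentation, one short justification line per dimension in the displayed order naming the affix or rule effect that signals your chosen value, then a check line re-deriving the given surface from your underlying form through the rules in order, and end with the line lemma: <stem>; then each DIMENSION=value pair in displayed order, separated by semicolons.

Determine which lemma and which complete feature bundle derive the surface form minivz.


underlying: mia-ni-vz
TOR=ki - signalled by the affix -vz
NUM=du - signalled by the affix -ni
check: mianivz -> mianivz -> mianivz -> minivz
lemma: mia; TOR=ki; NUM=du


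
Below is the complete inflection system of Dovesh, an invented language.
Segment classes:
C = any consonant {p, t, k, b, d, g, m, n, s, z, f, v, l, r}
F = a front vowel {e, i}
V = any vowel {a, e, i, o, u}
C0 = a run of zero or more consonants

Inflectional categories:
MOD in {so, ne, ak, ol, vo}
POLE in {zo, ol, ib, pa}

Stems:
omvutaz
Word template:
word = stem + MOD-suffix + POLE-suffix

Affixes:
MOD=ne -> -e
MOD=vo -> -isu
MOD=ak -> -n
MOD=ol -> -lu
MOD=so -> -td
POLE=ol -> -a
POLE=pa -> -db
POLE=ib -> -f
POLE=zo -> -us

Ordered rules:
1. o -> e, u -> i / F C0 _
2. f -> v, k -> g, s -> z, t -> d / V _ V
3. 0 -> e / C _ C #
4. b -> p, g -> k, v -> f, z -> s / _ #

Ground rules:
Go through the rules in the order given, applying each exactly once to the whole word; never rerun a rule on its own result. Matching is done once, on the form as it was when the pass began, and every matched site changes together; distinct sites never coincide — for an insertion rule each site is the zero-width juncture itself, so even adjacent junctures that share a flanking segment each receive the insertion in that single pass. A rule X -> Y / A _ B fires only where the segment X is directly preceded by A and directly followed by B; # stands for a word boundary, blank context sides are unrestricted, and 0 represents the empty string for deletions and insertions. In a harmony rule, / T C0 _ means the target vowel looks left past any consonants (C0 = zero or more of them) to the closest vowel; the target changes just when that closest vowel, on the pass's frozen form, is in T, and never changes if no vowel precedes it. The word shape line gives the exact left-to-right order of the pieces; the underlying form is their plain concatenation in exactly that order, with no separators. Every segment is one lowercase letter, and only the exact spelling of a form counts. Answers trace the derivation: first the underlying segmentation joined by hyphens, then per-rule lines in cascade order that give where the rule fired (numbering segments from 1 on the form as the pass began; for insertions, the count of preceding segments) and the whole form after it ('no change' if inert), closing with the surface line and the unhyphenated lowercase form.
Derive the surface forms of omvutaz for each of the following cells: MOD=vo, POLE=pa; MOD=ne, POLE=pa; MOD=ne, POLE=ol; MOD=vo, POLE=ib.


cell MOD=vo, POLE=pa:
underlying: omvutaz-isu-db
1. o -> e, u -> i / F C0 _: fires at position(s) 10: omvutazisidb
2. f -> v, k -> g, s -> z, t -> d / V _ V: fires at position(s) 5, 9: omvudazizidb
3. 0 -> e / C _ C #: inserts after position(s) 11: omvudazizideb
4. b -> p, g -> k, v -> f, z -> s / _ #: fires at position(s) 13: omvudazizidep
surface: omvudazizidep

cell MOD=ne, POLE=pa:
underlying: omvutaz-e-db
1. o -> e, u -> i / F C0 _: no change
2. f -> v, k -> g, s -> z, t -> d / V _ V: fires at position(s) 5: omvudazedb
3. 0 -> e / C _ C #: inserts after position(s) 9: omvudazedeb
4. b -> p, g -> k, v -> f, z -> s / _ #: fires at position(s) 11: omvudazedep
surface: omvudazedep

cell MOD=ne, POLE=ol:
underlying: omvutaz-e-a
1. o -> e, u -> i / F C0 _: no change
2. f -> v, k -> g, s -> z, t -> d / V _ V: fires at position(s) 5: omvudazea
3. 0 -> e / C _ C #: no change
4. b -> p, g -> k, v -> f, z -> s / _ #: no change
surface: omvudazea

cell MOD=vo, POLE=ib:
underlying: omvutaz-isu-f
1. o -> e, u -> i / F C0 _: fires at position(s) 10: omvutazisif
2. f -> v, k -> g, s -> z, t -> d / V _ V: fires at position(s) 5, 9: omvudazizif
3. 0 -> e / C _ C #: no change
4. b -> p, g -> k, v -> f, z -> s / _ #: no change
surface: omvudazizif


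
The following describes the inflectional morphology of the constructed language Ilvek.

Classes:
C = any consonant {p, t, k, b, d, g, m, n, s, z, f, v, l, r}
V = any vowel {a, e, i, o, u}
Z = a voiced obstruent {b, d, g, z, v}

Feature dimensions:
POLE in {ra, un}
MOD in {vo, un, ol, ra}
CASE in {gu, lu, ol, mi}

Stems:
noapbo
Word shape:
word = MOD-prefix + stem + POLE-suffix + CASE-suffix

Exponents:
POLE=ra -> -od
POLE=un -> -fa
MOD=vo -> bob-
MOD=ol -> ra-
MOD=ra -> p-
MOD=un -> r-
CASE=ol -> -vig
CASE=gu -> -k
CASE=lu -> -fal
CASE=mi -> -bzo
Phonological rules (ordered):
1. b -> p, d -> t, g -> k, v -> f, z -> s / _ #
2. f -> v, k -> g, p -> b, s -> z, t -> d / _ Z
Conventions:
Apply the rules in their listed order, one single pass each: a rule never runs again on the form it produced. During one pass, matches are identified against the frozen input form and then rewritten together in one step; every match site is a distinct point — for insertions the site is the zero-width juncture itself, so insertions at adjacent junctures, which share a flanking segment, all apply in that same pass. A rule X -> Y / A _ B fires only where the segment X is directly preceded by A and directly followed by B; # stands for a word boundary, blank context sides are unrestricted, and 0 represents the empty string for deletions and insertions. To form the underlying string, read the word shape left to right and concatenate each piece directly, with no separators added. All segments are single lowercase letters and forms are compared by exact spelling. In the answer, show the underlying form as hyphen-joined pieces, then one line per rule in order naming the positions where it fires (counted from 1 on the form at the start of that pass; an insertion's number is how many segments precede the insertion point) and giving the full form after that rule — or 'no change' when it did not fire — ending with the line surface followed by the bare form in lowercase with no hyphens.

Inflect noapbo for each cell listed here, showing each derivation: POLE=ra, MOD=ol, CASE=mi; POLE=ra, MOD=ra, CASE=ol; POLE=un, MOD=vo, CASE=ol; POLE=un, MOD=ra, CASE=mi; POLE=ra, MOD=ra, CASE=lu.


cell POLE=ra, MOD=ol, CASE=mi:
underlying: ra-noapbo-od-bzo
1. b -> p, d -> t, g -> k, v -> f, z -> s / _ #: no change
2. f -> v, k -> g, p -> b, s -> z, t -> d / _ Z: fires at position(s) 6: ranoabboodbzo
surface: ranoabboodbzo

cell POLE=ra, MOD=ra, CASE=ol:
underlying: p-noapbo-od-vig
1. b -> p, d -> t, g -> k, v -> f, z -> s / _ #: fires at position(s) 12: pnoapboodvik
2. f -> v, k -> g, p -> b, s -> z, t -> d / _ Z: fires at position(s) 5: pnoabboodvik
surface: pnoabboodvik

cell POLE=un, MOD=vo, CASE=ol:
underlying: bob-noapbo-fa-vig
1. b -> p, d -> t, g -> k, v -> f, z -> s / _ #: fires at position(s) 14: bobnoapbofavik
2. f -> v, k -> g, p -> b, s -> z, t -> d / _ Z: fires at position(s) 7: bobnoabbofavik
surface: bobnoabbofavik

cell POLE=un, MOD=ra, CASE=mi:
underlying: p-noapbo-fa-bzo
1. b -> p, d -> t, g -> k, v -> f, z -> s / _ #: no change
2. f -> v, k -> g, p -> b, s -> z, t -> d / _ Z: fires at position(s) 5: pnoabbofabzo
surface: pnoabbofabzo

cell POLE=ra, MOD=ra, CASE=lu:
underlying: p-noapbo-od-fal
1. b -> p, d -> t, g -> k, v -> f, z -> s / _ #: no change
2. f -> v, k -> g, p -> b, s -> z, t -> d / _ Z: fires at position(s) 5: pnoabboodfal
surface: pnoabboodfal


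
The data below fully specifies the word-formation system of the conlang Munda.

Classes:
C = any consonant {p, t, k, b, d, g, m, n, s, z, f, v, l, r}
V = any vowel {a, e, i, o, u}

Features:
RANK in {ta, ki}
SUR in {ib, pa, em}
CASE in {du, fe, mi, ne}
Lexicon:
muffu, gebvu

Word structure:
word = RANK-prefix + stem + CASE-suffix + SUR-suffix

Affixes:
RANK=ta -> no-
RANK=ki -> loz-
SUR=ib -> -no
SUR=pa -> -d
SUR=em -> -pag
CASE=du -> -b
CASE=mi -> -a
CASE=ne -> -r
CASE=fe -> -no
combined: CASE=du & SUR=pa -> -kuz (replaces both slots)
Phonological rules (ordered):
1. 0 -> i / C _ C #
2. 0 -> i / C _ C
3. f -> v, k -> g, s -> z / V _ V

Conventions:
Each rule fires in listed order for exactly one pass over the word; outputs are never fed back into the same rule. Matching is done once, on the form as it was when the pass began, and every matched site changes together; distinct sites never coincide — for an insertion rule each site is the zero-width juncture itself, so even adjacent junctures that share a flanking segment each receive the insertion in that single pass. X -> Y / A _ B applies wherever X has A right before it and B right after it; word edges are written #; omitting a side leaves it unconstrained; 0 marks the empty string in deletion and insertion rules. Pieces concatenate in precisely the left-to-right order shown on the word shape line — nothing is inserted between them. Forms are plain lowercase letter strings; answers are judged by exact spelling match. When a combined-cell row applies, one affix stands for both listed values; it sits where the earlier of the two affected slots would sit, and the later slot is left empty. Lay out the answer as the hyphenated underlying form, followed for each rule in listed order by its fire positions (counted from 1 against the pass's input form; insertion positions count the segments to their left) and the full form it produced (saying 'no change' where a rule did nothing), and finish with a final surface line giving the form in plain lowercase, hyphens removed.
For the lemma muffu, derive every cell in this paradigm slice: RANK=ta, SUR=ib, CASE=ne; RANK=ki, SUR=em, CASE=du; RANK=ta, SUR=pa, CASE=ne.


cell RANK=ta, SUR=ib, CASE=ne:
underlying: no-muffu-r-no
1. 0 -> i / C _ C #: no change
2. 0 -> i / C _ C: inserts after position(s) 5, 8: nomufifurino
3. f -> v, k -> g, s -> z / V _ V: fires at position(s) 5, 7: nomuvivurino
surface: nomuvivurino

cell RANK=ki, SUR=em, CASE=du:
underlying: loz-muffu-b-pag
1. 0 -> i / C _ C #: no change
2. 0 -> i / C _ C: inserts after position(s) 3, 6, 9: lozimufifubipag
3. f -> v, k -> g, s -> z / V _ V: fires at position(s) 7, 9: lozimuvivubipag
surface: lozimuvivubipag

cell RANK=ta, SUR=pa, CASE=ne:
underlying: no-muffu-r-d
1. 0 -> i / C _ C #: inserts after position(s) 8: nomuffurid
2. 0 -> i / C _ C: inserts after position(s) 5: nomufifurid
3. f -> v, k -> g, s -> z / V _ V: fires at position(s) 5, 7: nomuvivurid
surface: nomuvivurid


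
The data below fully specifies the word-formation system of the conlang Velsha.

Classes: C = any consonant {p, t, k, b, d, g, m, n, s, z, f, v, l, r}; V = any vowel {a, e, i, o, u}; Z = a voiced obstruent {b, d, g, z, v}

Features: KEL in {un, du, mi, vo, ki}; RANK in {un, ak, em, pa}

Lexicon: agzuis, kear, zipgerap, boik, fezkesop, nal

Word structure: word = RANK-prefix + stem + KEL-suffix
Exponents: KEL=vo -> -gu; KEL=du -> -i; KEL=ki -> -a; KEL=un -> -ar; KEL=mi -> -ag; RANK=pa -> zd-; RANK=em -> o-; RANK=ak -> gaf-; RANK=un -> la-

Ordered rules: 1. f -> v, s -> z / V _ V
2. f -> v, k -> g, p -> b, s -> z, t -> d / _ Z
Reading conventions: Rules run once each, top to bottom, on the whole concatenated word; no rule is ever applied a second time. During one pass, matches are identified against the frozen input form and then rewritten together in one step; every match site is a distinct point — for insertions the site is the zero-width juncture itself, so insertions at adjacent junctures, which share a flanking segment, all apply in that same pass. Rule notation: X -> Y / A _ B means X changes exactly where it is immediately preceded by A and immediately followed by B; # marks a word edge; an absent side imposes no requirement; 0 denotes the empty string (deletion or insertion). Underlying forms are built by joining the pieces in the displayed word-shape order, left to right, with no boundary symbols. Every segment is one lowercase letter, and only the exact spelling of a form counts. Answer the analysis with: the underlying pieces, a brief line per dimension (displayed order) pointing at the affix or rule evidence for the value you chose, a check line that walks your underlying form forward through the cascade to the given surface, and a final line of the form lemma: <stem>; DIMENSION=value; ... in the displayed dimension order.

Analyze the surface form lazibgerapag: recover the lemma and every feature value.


underlying: la-zipgerap-ag
KEL=mi - signalled by the affix -ag
RANK=un - signalled by the affix la-
check: lazipgerapag -> lazipgerapag -> lazibgerapag
lemma: zipgerap; KEL=mi; RANK=un


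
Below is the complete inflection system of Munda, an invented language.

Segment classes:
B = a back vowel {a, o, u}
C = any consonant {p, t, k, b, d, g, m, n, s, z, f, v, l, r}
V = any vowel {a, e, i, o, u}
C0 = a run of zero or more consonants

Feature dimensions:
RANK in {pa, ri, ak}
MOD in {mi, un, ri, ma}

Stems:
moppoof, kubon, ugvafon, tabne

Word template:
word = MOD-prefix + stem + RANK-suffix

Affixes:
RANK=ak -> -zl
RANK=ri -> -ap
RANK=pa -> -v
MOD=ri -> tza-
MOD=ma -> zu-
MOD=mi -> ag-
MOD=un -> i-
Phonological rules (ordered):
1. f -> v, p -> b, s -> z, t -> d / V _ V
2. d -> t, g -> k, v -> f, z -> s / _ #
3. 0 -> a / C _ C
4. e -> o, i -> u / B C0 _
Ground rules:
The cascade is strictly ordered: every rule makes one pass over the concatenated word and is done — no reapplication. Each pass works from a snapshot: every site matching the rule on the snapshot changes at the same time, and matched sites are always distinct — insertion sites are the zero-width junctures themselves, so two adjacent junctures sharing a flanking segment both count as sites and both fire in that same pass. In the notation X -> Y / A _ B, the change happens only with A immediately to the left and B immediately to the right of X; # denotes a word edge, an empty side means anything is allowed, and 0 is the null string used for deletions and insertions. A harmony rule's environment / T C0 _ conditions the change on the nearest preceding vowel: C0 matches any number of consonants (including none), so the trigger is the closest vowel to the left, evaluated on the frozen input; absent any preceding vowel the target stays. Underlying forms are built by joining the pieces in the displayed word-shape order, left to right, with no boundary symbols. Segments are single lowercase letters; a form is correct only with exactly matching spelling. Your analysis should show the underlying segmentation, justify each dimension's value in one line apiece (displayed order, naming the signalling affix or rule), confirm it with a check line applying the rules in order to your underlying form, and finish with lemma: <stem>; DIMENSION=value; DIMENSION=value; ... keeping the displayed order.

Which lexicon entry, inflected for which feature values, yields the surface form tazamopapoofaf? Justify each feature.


underlying: tza-moppoof-v
RANK=pa - signalled by the affix -v
MOD=ri - signalled by the affix tza-
check: tzamoppoofv -> tzamoppoofv -> tzamoppooff -> tazamopapoofaf -> tazamopapoofaf
lemma: moppoof; RANK=pa; MOD=ri
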